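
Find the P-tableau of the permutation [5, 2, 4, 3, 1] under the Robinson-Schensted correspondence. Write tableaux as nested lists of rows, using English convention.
Insert 5: appended to row 1. P = [[5]].
Insert 2: 2 bumps 5 from row 1; 5 starts row 2. P = [[2], [5]].
Insert 4: appended to row 1. P = [[2, 4], [5]].
Insert 3: 3 bumps 4 from row 1; 4 bumps 5 from row 2; 5 starts row 3. P = [[2, 3], [4], [5]].
Insert 1: 1 bumps 2 from row 1; 2 bumps 4 from row 2; 4 bumps 5 from row 3; 5 starts row 4. P = [[1, 3], [2], [4], [5]].

So P = [[1, 3], [2], [4], [5]].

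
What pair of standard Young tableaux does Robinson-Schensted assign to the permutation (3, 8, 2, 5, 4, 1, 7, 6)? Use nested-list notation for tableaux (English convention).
P = [[1, 4, 6], [2, 5, 7], [3], [8]], Q = [[1, 2, 7], [3, 4, 8], [5], [6]]

Insert each entry of the permutation into P by Schensted row insertion, recording in Q the position of each new cell.

After inserting 3: P = [[3]].
After inserting 8: P = [[3, 8]].
After inserting 2: P = [[2, 8], [3]].
After inserting 5: P = [[2, 5], [3, 8]].
After inserting 4: P = [[2, 4], [3, 5], [8]].
After inserting 1: P = [[1, 4], [2, 5], [3], [8]].
After inserting 7: P = [[1, 4, 7], [2, 5], [3], [8]].
After inserting 6: P = [[1, 4, 6], [2, 5, 7], [3], [8]].

So P = [[1, 4, 6], [2, 5, 7], [3], [8]], Q = [[1, 2, 7], [3, 4, 8], [5], [6]].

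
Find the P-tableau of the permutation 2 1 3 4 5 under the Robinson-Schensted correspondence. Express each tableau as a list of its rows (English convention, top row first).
Insert 2: appended to row 1. P = [[2]].
Insert 1: 1 bumps 2 from row 1; 2 starts row 2. P = [[1], [2]].
Insert 3: appended to row 1. P = [[1, 3], [2]].
Insert 4: appended to row 1. P = [[1, 3, 4], [2]].
Insert 5: appended to row 1. P = [[1, 3, 4, 5], [2]].

So P = [[1, 3, 4, 5], [2]].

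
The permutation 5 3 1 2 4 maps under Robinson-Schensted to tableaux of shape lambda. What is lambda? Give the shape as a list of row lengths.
RSK row insertion gives P = [[1, 2, 4], [3], [5]], which has shape [3, 1, 1].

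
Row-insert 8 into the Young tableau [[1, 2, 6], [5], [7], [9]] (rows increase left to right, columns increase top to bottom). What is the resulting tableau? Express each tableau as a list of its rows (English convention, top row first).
[[1, 2, 6, 8], [5], [7], [9]]

8 is larger than every entry of row 1, so it is appended to row 1. The new tableau is [[1, 2, 6, 8], [5], [7], [9]].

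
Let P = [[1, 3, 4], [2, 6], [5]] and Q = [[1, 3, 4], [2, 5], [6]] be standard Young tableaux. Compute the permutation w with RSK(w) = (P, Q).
5 2 3 6 4 1

Reverse the RSK construction: for i from n down to 1, find the cell of Q containing i, remove the entry at that cell from P, and reverse-bump it up through P; the value ejected from row 1 is w(i).

Step i=6: Q has 6 at row 3, column 1; remove 5 from row 3 of P and reverse-bump: 5 enters row 2 and ejects 2; 2 enters row 1 and ejects 1. So w(6) = 1. P is now [[2, 3, 4], [5, 6]].
Step i=5: Q has 5 at row 2, column 2; remove 6 from row 2 of P and reverse-bump: 6 enters row 1 and ejects 4. So w(5) = 4. P is now [[2, 3, 6], [5]].
Step i=4: Q has 4 at row 1, column 3; remove that cell from P, ejecting 6. So w(4) = 6. P is now [[2, 3], [5]].
Step i=3: Q has 3 at row 1, column 2; remove that cell from P, ejecting 3. So w(3) = 3. P is now [[2], [5]].
Step i=2: Q has 2 at row 2, column 1; remove 5 from row 2 of P and reverse-bump: 5 enters row 1 and ejects 2. So w(2) = 2. P is now [[5]].
Step i=1: Q has 1 at row 1, column 1; remove that cell from P, ejecting 5. So w(1) = 5. P is now [].

So w = 5 2 3 6 4 1.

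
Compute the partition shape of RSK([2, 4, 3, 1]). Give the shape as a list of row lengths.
[2, 1, 1]

Row-insert each entry into an empty tableau.

After inserting 2: P = [[2]].
After inserting 4: P = [[2, 4]].
After inserting 3: P = [[2, 3], [4]].
After inserting 1: P = [[1, 3], [2], [4]].

The final insertion tableau P = [[1, 3], [2], [4]] has shape [2, 1, 1].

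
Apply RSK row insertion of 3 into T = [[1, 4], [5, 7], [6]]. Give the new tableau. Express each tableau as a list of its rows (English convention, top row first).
In row 1, 3 replaces 4 (the leftmost entry greater than 3); 4 is bumped to row 2. In row 2, 4 replaces 5 (the leftmost entry greater than 4); 5 is bumped to row 3. In row 3, 5 replaces 6 (the leftmost entry greater than 5); 6 is bumped to row 4. 6 starts a new row 4. The new tableau is [[1, 3], [4, 7], [5], [6]].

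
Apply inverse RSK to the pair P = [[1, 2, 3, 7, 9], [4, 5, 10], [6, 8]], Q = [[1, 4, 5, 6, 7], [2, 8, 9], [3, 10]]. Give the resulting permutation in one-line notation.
6 4 1 2 5 8 10 7 9 3

Reverse the RSK construction: for i from n down to 1, find the cell of Q containing i, remove the entry at that cell from P, and reverse-bump it up through P; the value ejected from row 1 is w(i).

Step i=10: Q has 10 at row 3, column 2; remove 8 from row 3 of P and reverse-bump: 8 enters row 2 and ejects 5; 5 enters row 1 and ejects 3. So w(10) = 3. P is now [[1, 2, 5, 7, 9], [4, 8, 10], [6]].
Step i=9: Q has 9 at row 2, column 3; remove 10 from row 2 of P and reverse-bump: 10 enters row 1 and ejects 9. So w(9) = 9. P is now [[1, 2, 5, 7, 10], [4, 8], [6]].
Step i=8: Q has 8 at row 2, column 2; remove 8 from row 2 of P and reverse-bump: 8 enters row 1 and ejects 7. So w(8) = 7. P is now [[1, 2, 5, 8, 10], [4], [6]].
Step i=7: Q has 7 at row 1, column 5; remove that cell from P, ejecting 10. So w(7) = 10. P is now [[1, 2, 5, 8], [4], [6]].
Step i=6: Q has 6 at row 1, column 4; remove that cell from P, ejecting 8. So w(6) = 8. P is now [[1, 2, 5], [4], [6]].
Step i=5: Q has 5 at row 1, column 3; remove that cell from P, ejecting 5. So w(5) = 5. P is now [[1, 2], [4], [6]].
Step i=4: Q has 4 at row 1, column 2; remove that cell from P, ejecting 2. So w(4) = 2. P is now [[1], [4], [6]].
Step i=3: Q has 3 at row 3, column 1; remove 6 from row 3 of P and reverse-bump: 6 enters row 2 and ejects 4; 4 enters row 1 and ejects 1. So w(3) = 1. P is now [[4], [6]].
Step i=2: Q has 2 at row 2, column 1; remove 6 from row 2 of P and reverse-bump: 6 enters row 1 and ejects 4. So w(2) = 4. P is now [[6]].
Step i=1: Q has 1 at row 1, column 1; remove that cell from P, ejecting 6. So w(1) = 6. P is now [].

So w = 6 4 1 2 5 8 10 7 9 3.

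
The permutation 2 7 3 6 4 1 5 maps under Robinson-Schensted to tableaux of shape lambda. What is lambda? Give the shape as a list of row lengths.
[4, 1, 1, 1]

Row-insert each entry into an empty tableau.

After inserting 2: P = [[2]].
After inserting 7: P = [[2, 7]].
After inserting 3: P = [[2, 3], [7]].
After inserting 6: P = [[2, 3, 6], [7]].
After inserting 4: P = [[2, 3, 4], [6], [7]].
After inserting 1: P = [[1, 3, 4], [2], [6], [7]].
After inserting 5: P = [[1, 3, 4, 5], [2], [6], [7]].

The final insertion tableau P = [[1, 3, 4, 5], [2], [6], [7]] has shape [4, 1, 1, 1].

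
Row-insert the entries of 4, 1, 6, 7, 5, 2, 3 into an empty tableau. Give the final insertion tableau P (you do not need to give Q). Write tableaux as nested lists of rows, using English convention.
P = [[1, 2, 3], [4, 5, 7], [6]]

Insert 4: appended to row 1. P = [[4]].
Insert 1: 1 bumps 4 from row 1; 4 starts row 2. P = [[1], [4]].
Insert 6: appended to row 1. P = [[1, 6], [4]].
Insert 7: appended to row 1. P = [[1, 6, 7], [4]].
Insert 5: 5 bumps 6 from row 1; 6 appends to row 2. P = [[1, 5, 7], [4, 6]].
Insert 2: 2 bumps 5 from row 1; 5 bumps 6 from row 2; 6 starts row 3. P = [[1, 2, 7], [4, 5], [6]].
Insert 3: 3 bumps 7 from row 1; 7 appends to row 2. P = [[1, 2, 3], [4, 5, 7], [6]].

So P = [[1, 2, 3], [4, 5, 7], [6]].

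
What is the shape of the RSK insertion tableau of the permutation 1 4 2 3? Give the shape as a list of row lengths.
[3, 1]

Row-insert each entry into an empty tableau.

After inserting 1: P = [[1]].
After inserting 4: P = [[1, 4]].
After inserting 2: P = [[1, 2], [4]].
After inserting 3: P = [[1, 2, 3], [4]].

The final insertion tableau P = [[1, 2, 3], [4]] has shape [3, 1].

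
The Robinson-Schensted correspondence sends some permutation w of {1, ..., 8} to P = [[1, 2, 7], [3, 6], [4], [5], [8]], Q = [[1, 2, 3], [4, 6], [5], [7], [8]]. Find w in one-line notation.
Reverse the RSK construction: for i from n down to 1, find the cell of Q containing i, remove the entry at that cell from P, and reverse-bump it up through P; the value ejected from row 1 is w(i).

Step i=8: Q has 8 at row 5, column 1; remove 8 from row 5 of P and reverse-bump: 8 enters row 4 and ejects 5; 5 enters row 3 and ejects 4; 4 enters row 2 and ejects 3; 3 enters row 1 and ejects 2. So w(8) = 2. P is now [[1, 3, 7], [4, 6], [5], [8]].
Step i=7: Q has 7 at row 4, column 1; remove 8 from row 4 of P and reverse-bump: 8 enters row 3 and ejects 5; 5 enters row 2 and ejects 4; 4 enters row 1 and ejects 3. So w(7) = 3. P is now [[1, 4, 7], [5, 6], [8]].
Step i=6: Q has 6 at row 2, column 2; remove 6 from row 2 of P and reverse-bump: 6 enters row 1 and ejects 4. So w(6) = 4. P is now [[1, 6, 7], [5], [8]].
Step i=5: Q has 5 at row 3, column 1; remove 8 from row 3 of P and reverse-bump: 8 enters row 2 and ejects 5; 5 enters row 1 and ejects 1. So w(5) = 1. P is now [[5, 6, 7], [8]].
Step i=4: Q has 4 at row 2, column 1; remove 8 from row 2 of P and reverse-bump: 8 enters row 1 and ejects 7. So w(4) = 7. P is now [[5, 6, 8]].
Step i=3: Q has 3 at row 1, column 3; remove that cell from P, ejecting 8. So w(3) = 8. P is now [[5, 6]].
Step i=2: Q has 2 at row 1, column 2; remove that cell from P, ejecting 6. So w(2) = 6. P is now [[5]].
Step i=1: Q has 1 at row 1, column 1; remove that cell from P, ejecting 5. So w(1) = 5. P is now [].

So w = 5 6 8 7 1 4 3 2.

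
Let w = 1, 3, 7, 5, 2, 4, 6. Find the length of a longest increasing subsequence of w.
4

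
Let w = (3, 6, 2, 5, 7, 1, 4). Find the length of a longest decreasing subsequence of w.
3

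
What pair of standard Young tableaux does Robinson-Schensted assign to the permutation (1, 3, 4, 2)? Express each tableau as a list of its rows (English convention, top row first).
Insert each entry of the permutation into P by Schensted row insertion, recording in Q the position of each new cell.

Insert 1: appended to row 1. P = [[1]], Q = [[1]].
Insert 3: appended to row 1. P = [[1, 3]], Q = [[1, 2]].
Insert 4: appended to row 1. P = [[1, 3, 4]], Q = [[1, 2, 3]].
Insert 2: 2 bumps 3 from row 1; 3 starts row 2. P = [[1, 2, 4], [3]], Q = [[1, 2, 3], [4]].

So P = [[1, 2, 4], [3]], Q = [[1, 2, 3], [4]].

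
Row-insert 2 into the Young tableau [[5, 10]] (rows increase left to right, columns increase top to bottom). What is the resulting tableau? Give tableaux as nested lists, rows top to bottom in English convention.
[[2, 10], [5]]

In row 1, 2 replaces 5 (the leftmost entry greater than 2); 5 is bumped to row 2. 5 starts a new row 2. The new tableau is [[2, 10], [5]].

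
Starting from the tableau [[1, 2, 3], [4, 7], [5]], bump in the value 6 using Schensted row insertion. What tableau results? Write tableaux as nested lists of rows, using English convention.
6 is larger than every entry of row 1, so it is appended to row 1. The new tableau is [[1, 2, 3, 6], [4, 7], [5]].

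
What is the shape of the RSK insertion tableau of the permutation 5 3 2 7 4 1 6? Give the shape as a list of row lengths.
Row-insert each entry into an empty tableau.

After inserting 5: P = [[5]].
After inserting 3: P = [[3], [5]].
After inserting 2: P = [[2], [3], [5]].
After inserting 7: P = [[2, 7], [3], [5]].
After inserting 4: P = [[2, 4], [3, 7], [5]].
After inserting 1: P = [[1, 4], [2, 7], [3], [5]].
After inserting 6: P = [[1, 4, 6], [2, 7], [3], [5]].

The final insertion tableau P = [[1, 4, 6], [2, 7], [3], [5]] has shape [3, 2, 1, 1].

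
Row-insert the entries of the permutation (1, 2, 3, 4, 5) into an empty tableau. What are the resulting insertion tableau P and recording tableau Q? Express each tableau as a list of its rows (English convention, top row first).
Insert each entry of the permutation into P by Schensted row insertion, recording in Q the position of each new cell.

Insert 1: appended to row 1. P = [[1]].
Insert 2: appended to row 1. P = [[1, 2]].
Insert 3: appended to row 1. P = [[1, 2, 3]].
Insert 4: appended to row 1. P = [[1, 2, 3, 4]].
Insert 5: appended to row 1. P = [[1, 2, 3, 4, 5]].

So P = [[1, 2, 3, 4, 5]], Q = [[1, 2, 3, 4, 5]].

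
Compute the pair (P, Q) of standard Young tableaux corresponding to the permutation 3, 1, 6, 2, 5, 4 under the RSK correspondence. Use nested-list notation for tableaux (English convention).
P = [[1, 2, 4], [3, 5], [6]], Q = [[1, 3, 5], [2, 4], [6]]

Insert each entry of the permutation into P by Schensted row insertion, recording in Q the position of each new cell.

After inserting 3: P = [[3]].
After inserting 1: P = [[1], [3]].
After inserting 6: P = [[1, 6], [3]].
After inserting 2: P = [[1, 2], [3, 6]].
After inserting 5: P = [[1, 2, 5], [3, 6]].
After inserting 4: P = [[1, 2, 4], [3, 5], [6]].

So P = [[1, 2, 4], [3, 5], [6]], Q = [[1, 3, 5], [2, 4], [6]].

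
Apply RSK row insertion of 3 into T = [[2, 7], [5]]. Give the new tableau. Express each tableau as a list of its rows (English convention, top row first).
In row 1, 3 replaces 7 (the leftmost entry greater than 3); 7 is bumped to row 2. 7 is appended to row 2. The new tableau is [[2, 3], [5, 7]].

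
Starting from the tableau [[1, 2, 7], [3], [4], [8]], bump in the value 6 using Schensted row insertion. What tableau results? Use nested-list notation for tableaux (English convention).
In row 1, 6 replaces 7 (the leftmost entry greater than 6); 7 is bumped to row 2. 7 is appended to row 2. The new tableau is [[1, 2, 6], [3, 7], [4], [8]].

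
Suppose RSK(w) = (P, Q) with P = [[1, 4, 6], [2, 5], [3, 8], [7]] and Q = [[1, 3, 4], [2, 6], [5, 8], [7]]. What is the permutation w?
7 3 5 8 2 6 1 4

Reverse the RSK construction: for i from n down to 1, find the cell of Q containing i, remove the entry at that cell from P, and reverse-bump it up through P; the value ejected from row 1 is w(i).

Step i=8: Q has 8 at row 3, column 2; remove 8 from row 3 of P and reverse-bump: 8 enters row 2 and ejects 5; 5 enters row 1 and ejects 4. So w(8) = 4. P is now [[1, 5, 6], [2, 8], [3], [7]].
Step i=7: Q has 7 at row 4, column 1; remove 7 from row 4 of P and reverse-bump: 7 enters row 3 and ejects 3; 3 enters row 2 and ejects 2; 2 enters row 1 and ejects 1. So w(7) = 1. P is now [[2, 5, 6], [3, 8], [7]].
Step i=6: Q has 6 at row 2, column 2; remove 8 from row 2 of P and reverse-bump: 8 enters row 1 and ejects 6. So w(6) = 6. P is now [[2, 5, 8], [3], [7]].
Step i=5: Q has 5 at row 3, column 1; remove 7 from row 3 of P and reverse-bump: 7 enters row 2 and ejects 3; 3 enters row 1 and ejects 2. So w(5) = 2. P is now [[3, 5, 8], [7]].
Step i=4: Q has 4 at row 1, column 3; remove that cell from P, ejecting 8. So w(4) = 8. P is now [[3, 5], [7]].
Step i=3: Q has 3 at row 1, column 2; remove that cell from P, ejecting 5. So w(3) = 5. P is now [[3], [7]].
Step i=2: Q has 2 at row 2, column 1; remove 7 from row 2 of P and reverse-bump: 7 enters row 1 and ejects 3. So w(2) = 3. P is now [[7]].
Step i=1: Q has 1 at row 1, column 1; remove that cell from P, ejecting 7. So w(1) = 7. P is now [].

So w = 7 3 5 8 2 6 1 4.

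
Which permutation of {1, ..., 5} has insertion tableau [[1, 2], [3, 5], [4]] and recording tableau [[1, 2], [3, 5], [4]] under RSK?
4 5 3 1 2

Reverse the RSK construction: for i from n down to 1, find the cell of Q containing i, remove the entry at that cell from P, and reverse-bump it up through P; the value ejected from row 1 is w(i).

Step i=5: Q has 5 at row 2, column 2; remove 5 from row 2 of P and reverse-bump: 5 enters row 1 and ejects 2. So w(5) = 2. P is now [[1, 5], [3], [4]].
Step i=4: Q has 4 at row 3, column 1; remove 4 from row 3 of P and reverse-bump: 4 enters row 2 and ejects 3; 3 enters row 1 and ejects 1. So w(4) = 1. P is now [[3, 5], [4]].
Step i=3: Q has 3 at row 2, column 1; remove 4 from row 2 of P and reverse-bump: 4 enters row 1 and ejects 3. So w(3) = 3. P is now [[4, 5]].
Step i=2: Q has 2 at row 1, column 2; remove that cell from P, ejecting 5. So w(2) = 5. P is now [[4]].
Step i=1: Q has 1 at row 1, column 1; remove that cell from P, ejecting 4. So w(1) = 4. P is now [].

So w = 4 5 3 1 2.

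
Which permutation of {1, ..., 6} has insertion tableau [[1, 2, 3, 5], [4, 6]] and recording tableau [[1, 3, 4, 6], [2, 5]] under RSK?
Reverse RSK: for i = n, n-1, ..., 1, locate i in Q, remove the corresponding corner cell from P, and reverse-bump its entry up through P; the value ejected from row 1 is w(i).

So w = 4 1 2 6 3 5.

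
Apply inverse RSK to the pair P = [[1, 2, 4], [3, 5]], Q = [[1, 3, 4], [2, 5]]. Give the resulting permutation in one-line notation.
3 1 2 5 4

Reverse RSK: for i = n, n-1, ..., 1, locate i in Q, remove the corresponding corner cell from P, and reverse-bump its entry up through P; the value ejected from row 1 is w(i).

So w = 3 1 2 5 4.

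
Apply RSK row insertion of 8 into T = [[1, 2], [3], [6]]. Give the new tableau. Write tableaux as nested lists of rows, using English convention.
[[1, 2, 8], [3], [6]]

8 is larger than every entry of row 1, so it is appended to row 1. The new tableau is [[1, 2, 8], [3], [6]].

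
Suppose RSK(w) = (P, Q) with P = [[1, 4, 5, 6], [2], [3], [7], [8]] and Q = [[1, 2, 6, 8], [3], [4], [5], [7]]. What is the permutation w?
Reverse the RSK construction: for i from n down to 1, find the cell of Q containing i, remove the entry at that cell from P, and reverse-bump it up through P; the value ejected from row 1 is w(i).

Step i=8: Q has 8 at row 1, column 4; remove that cell from P, ejecting 6. So w(8) = 6. P is now [[1, 4, 5], [2], [3], [7], [8]].
Step i=7: Q has 7 at row 5, column 1; remove 8 from row 5 of P and reverse-bump: 8 enters row 4 and ejects 7; 7 enters row 3 and ejects 3; 3 enters row 2 and ejects 2; 2 enters row 1 and ejects 1. So w(7) = 1. P is now [[2, 4, 5], [3], [7], [8]].
Step i=6: Q has 6 at row 1, column 3; remove that cell from P, ejecting 5. So w(6) = 5. P is now [[2, 4], [3], [7], [8]].
Step i=5: Q has 5 at row 4, column 1; remove 8 from row 4 of P and reverse-bump: 8 enters row 3 and ejects 7; 7 enters row 2 and ejects 3; 3 enters row 1 and ejects 2. So w(5) = 2. P is now [[3, 4], [7], [8]].
Step i=4: Q has 4 at row 3, column 1; remove 8 from row 3 of P and reverse-bump: 8 enters row 2 and ejects 7; 7 enters row 1 and ejects 4. So w(4) = 4. P is now [[3, 7], [8]].
Step i=3: Q has 3 at row 2, column 1; remove 8 from row 2 of P and reverse-bump: 8 enters row 1 and ejects 7. So w(3) = 7. P is now [[3, 8]].
Step i=2: Q has 2 at row 1, column 2; remove that cell from P, ejecting 8. So w(2) = 8. P is now [[3]].
Step i=1: Q has 1 at row 1, column 1; remove that cell from P, ejecting 3. So w(1) = 3. P is now [].

So w = 3 8 7 4 2 5 1 6.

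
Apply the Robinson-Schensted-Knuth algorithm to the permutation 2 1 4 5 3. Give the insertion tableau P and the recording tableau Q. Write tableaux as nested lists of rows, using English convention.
P = [[1, 3, 5], [2, 4]], Q = [[1, 3, 4], [2, 5]]

Insert each entry of the permutation into P by Schensted row insertion, recording in Q the position of each new cell.

Insert 2: appended to row 1. P = [[2]].
Insert 1: 1 bumps 2 from row 1; 2 starts row 2. P = [[1], [2]].
Insert 4: appended to row 1. P = [[1, 4], [2]].
Insert 5: appended to row 1. P = [[1, 4, 5], [2]].
Insert 3: 3 bumps 4 from row 1; 4 appends to row 2. P = [[1, 3, 5], [2, 4]].

So P = [[1, 3, 5], [2, 4]], Q = [[1, 3, 4], [2, 5]].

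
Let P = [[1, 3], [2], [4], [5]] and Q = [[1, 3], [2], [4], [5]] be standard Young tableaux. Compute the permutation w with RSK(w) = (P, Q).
5 2 4 3 1

Reverse the RSK construction: for i from n down to 1, find the cell of Q containing i, remove the entry at that cell from P, and reverse-bump it up through P; the value ejected from row 1 is w(i).

Step i=5: Q has 5 at row 4, column 1; remove 5 from row 4 of P and reverse-bump: 5 enters row 3 and ejects 4; 4 enters row 2 and ejects 2; 2 enters row 1 and ejects 1. So w(5) = 1. P is now [[2, 3], [4], [5]].
Step i=4: Q has 4 at row 3, column 1; remove 5 from row 3 of P and reverse-bump: 5 enters row 2 and ejects 4; 4 enters row 1 and ejects 3. So w(4) = 3. P is now [[2, 4], [5]].
Step i=3: Q has 3 at row 1, column 2; remove that cell from P, ejecting 4. So w(3) = 4. P is now [[2], [5]].
Step i=2: Q has 2 at row 2, column 1; remove 5 from row 2 of P and reverse-bump: 5 enters row 1 and ejects 2. So w(2) = 2. P is now [[5]].
Step i=1: Q has 1 at row 1, column 1; remove that cell from P, ejecting 5. So w(1) = 5. P is now [].

So w = 5 2 4 3 1.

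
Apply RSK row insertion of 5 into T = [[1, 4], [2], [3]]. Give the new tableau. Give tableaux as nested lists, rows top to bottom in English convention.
5 is larger than every entry of row 1, so it is appended to row 1. The new tableau is [[1, 4, 5], [2], [3]].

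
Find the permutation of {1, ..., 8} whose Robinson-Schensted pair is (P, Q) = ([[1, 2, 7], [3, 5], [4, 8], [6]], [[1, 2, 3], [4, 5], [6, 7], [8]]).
Reverse the RSK construction: for i from n down to 1, find the cell of Q containing i, remove the entry at that cell from P, and reverse-bump it up through P; the value ejected from row 1 is w(i).

Step i=8: Q has 8 at row 4, column 1; remove 6 from row 4 of P and reverse-bump: 6 enters row 3 and ejects 4; 4 enters row 2 and ejects 3; 3 enters row 1 and ejects 2. So w(8) = 2. P is now [[1, 3, 7], [4, 5], [6, 8]].
Step i=7: Q has 7 at row 3, column 2; remove 8 from row 3 of P and reverse-bump: 8 enters row 2 and ejects 5; 5 enters row 1 and ejects 3. So w(7) = 3. P is now [[1, 5, 7], [4, 8], [6]].
Step i=6: Q has 6 at row 3, column 1; remove 6 from row 3 of P and reverse-bump: 6 enters row 2 and ejects 4; 4 enters row 1 and ejects 1. So w(6) = 1. P is now [[4, 5, 7], [6, 8]].
Step i=5: Q has 5 at row 2, column 2; remove 8 from row 2 of P and reverse-bump: 8 enters row 1 and ejects 7. So w(5) = 7. P is now [[4, 5, 8], [6]].
Step i=4: Q has 4 at row 2, column 1; remove 6 from row 2 of P and reverse-bump: 6 enters row 1 and ejects 5. So w(4) = 5. P is now [[4, 6, 8]].
Step i=3: Q has 3 at row 1, column 3; remove that cell from P, ejecting 8. So w(3) = 8. P is now [[4, 6]].
Step i=2: Q has 2 at row 1, column 2; remove that cell from P, ejecting 6. So w(2) = 6. P is now [[4]].
Step i=1: Q has 1 at row 1, column 1; remove that cell from P, ejecting 4. So w(1) = 4. P is now [].

So w = 4 6 8 5 7 1 3 2.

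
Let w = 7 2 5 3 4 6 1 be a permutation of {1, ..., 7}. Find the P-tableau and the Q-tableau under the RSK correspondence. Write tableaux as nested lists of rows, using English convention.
Insert each entry of the permutation into P by Schensted row insertion, recording in Q the position of each new cell.

Insert 7: appended to row 1. P = [[7]].
Insert 2: 2 bumps 7 from row 1; 7 starts row 2. P = [[2], [7]].
Insert 5: appended to row 1. P = [[2, 5], [7]].
Insert 3: 3 bumps 5 from row 1; 5 bumps 7 from row 2; 7 starts row 3. P = [[2, 3], [5], [7]].
Insert 4: appended to row 1. P = [[2, 3, 4], [5], [7]].
Insert 6: appended to row 1. P = [[2, 3, 4, 6], [5], [7]].
Insert 1: 1 bumps 2 from row 1; 2 bumps 5 from row 2; 5 bumps 7 from row 3; 7 starts row 4. P = [[1, 3, 4, 6], [2], [5], [7]].

So P = [[1, 3, 4, 6], [2], [5], [7]], Q = [[1, 3, 5, 6], [2], [4], [7]].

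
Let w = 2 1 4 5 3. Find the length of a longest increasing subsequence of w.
3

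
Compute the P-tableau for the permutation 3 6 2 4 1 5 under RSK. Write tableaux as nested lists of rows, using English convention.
Insert 3: appended to row 1. P = [[3]].
Insert 6: appended to row 1. P = [[3, 6]].
Insert 2: 2 bumps 3 from row 1; 3 starts row 2. P = [[2, 6], [3]].
Insert 4: 4 bumps 6 from row 1; 6 appends to row 2. P = [[2, 4], [3, 6]].
Insert 1: 1 bumps 2 from row 1; 2 bumps 3 from row 2; 3 starts row 3. P = [[1, 4], [2, 6], [3]].
Insert 5: appended to row 1. P = [[1, 4, 5], [2, 6], [3]].

So P = [[1, 4, 5], [2, 6], [3]].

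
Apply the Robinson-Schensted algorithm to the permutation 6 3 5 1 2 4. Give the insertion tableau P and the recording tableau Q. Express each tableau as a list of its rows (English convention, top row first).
Insert each entry of the permutation into P by Schensted row insertion, recording in Q the position of each new cell.

Insert 6: appended to row 1. P = [[6]].
Insert 3: 3 bumps 6 from row 1; 6 starts row 2. P = [[3], [6]].
Insert 5: appended to row 1. P = [[3, 5], [6]].
Insert 1: 1 bumps 3 from row 1; 3 bumps 6 from row 2; 6 starts row 3. P = [[1, 5], [3], [6]].
Insert 2: 2 bumps 5 from row 1; 5 appends to row 2. P = [[1, 2], [3, 5], [6]].
Insert 4: appended to row 1. P = [[1, 2, 4], [3, 5], [6]].

So P = [[1, 2, 4], [3, 5], [6]], Q = [[1, 3, 6], [2, 5], [4]].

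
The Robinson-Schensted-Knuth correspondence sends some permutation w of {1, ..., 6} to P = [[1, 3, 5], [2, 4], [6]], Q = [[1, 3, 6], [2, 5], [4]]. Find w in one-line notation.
6 2 4 1 3 5

Reverse the RSK construction: for i from n down to 1, find the cell of Q containing i, remove the entry at that cell from P, and reverse-bump it up through P; the value ejected from row 1 is w(i).

Step i=6: Q has 6 at row 1, column 3; remove that cell from P, ejecting 5. So w(6) = 5. P is now [[1, 3], [2, 4], [6]].
Step i=5: Q has 5 at row 2, column 2; remove 4 from row 2 of P and reverse-bump: 4 enters row 1 and ejects 3. So w(5) = 3. P is now [[1, 4], [2], [6]].
Step i=4: Q has 4 at row 3, column 1; remove 6 from row 3 of P and reverse-bump: 6 enters row 2 and ejects 2; 2 enters row 1 and ejects 1. So w(4) = 1. P is now [[2, 4], [6]].
Step i=3: Q has 3 at row 1, column 2; remove that cell from P, ejecting 4. So w(3) = 4. P is now [[2], [6]].
Step i=2: Q has 2 at row 2, column 1; remove 6 from row 2 of P and reverse-bump: 6 enters row 1 and ejects 2. So w(2) = 2. P is now [[6]].
Step i=1: Q has 1 at row 1, column 1; remove that cell from P, ejecting 6. So w(1) = 6. P is now [].

So w = 6 2 4 1 3 5.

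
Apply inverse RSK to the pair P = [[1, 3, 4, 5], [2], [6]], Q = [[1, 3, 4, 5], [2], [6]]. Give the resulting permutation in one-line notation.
Reverse the RSK construction: for i from n down to 1, find the cell of Q containing i, remove the entry at that cell from P, and reverse-bump it up through P; the value ejected from row 1 is w(i).

Step i=6: Q has 6 at row 3, column 1; remove 6 from row 3 of P and reverse-bump: 6 enters row 2 and ejects 2; 2 enters row 1 and ejects 1. So w(6) = 1. P is now [[2, 3, 4, 5], [6]].
Step i=5: Q has 5 at row 1, column 4; remove that cell from P, ejecting 5. So w(5) = 5. P is now [[2, 3, 4], [6]].
Step i=4: Q has 4 at row 1, column 3; remove that cell from P, ejecting 4. So w(4) = 4. P is now [[2, 3], [6]].
Step i=3: Q has 3 at row 1, column 2; remove that cell from P, ejecting 3. So w(3) = 3. P is now [[2], [6]].
Step i=2: Q has 2 at row 2, column 1; remove 6 from row 2 of P and reverse-bump: 6 enters row 1 and ejects 2. So w(2) = 2. P is now [[6]].
Step i=1: Q has 1 at row 1, column 1; remove that cell from P, ejecting 6. So w(1) = 6. P is now [].

So w = 6 2 3 4 5 1.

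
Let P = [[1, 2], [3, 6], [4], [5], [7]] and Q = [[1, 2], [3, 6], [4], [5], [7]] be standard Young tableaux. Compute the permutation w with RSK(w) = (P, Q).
Reverse the RSK construction: for i from n down to 1, find the cell of Q containing i, remove the entry at that cell from P, and reverse-bump it up through P; the value ejected from row 1 is w(i).

Step i=7: Q has 7 at row 5, column 1; remove 7 from row 5 of P and reverse-bump: 7 enters row 4 and ejects 5; 5 enters row 3 and ejects 4; 4 enters row 2 and ejects 3; 3 enters row 1 and ejects 2. So w(7) = 2. P is now [[1, 3], [4, 6], [5], [7]].
Step i=6: Q has 6 at row 2, column 2; remove 6 from row 2 of P and reverse-bump: 6 enters row 1 and ejects 3. So w(6) = 3. P is now [[1, 6], [4], [5], [7]].
Step i=5: Q has 5 at row 4, column 1; remove 7 from row 4 of P and reverse-bump: 7 enters row 3 and ejects 5; 5 enters row 2 and ejects 4; 4 enters row 1 and ejects 1. So w(5) = 1. P is now [[4, 6], [5], [7]].
Step i=4: Q has 4 at row 3, column 1; remove 7 from row 3 of P and reverse-bump: 7 enters row 2 and ejects 5; 5 enters row 1 and ejects 4. So w(4) = 4. P is now [[5, 6], [7]].
Step i=3: Q has 3 at row 2, column 1; remove 7 from row 2 of P and reverse-bump: 7 enters row 1 and ejects 6. So w(3) = 6. P is now [[5, 7]].
Step i=2: Q has 2 at row 1, column 2; remove that cell from P, ejecting 7. So w(2) = 7. P is now [[5]].
Step i=1: Q has 1 at row 1, column 1; remove that cell from P, ejecting 5. So w(1) = 5. P is now [].

So w = 5 7 6 4 1 3 2.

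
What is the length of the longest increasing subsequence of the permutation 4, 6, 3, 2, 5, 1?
2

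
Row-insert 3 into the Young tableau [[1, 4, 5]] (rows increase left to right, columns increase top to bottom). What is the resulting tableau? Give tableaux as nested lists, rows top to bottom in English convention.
In row 1, 3 replaces 4 (the leftmost entry greater than 3); 4 is bumped to row 2. 4 starts a new row 2. The new tableau is [[1, 3, 5], [4]].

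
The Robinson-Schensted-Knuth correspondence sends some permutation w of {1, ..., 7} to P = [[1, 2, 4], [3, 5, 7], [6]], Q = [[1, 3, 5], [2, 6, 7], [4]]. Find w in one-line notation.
6 3 5 1 7 2 4

Reverse RSK: for i = n, n-1, ..., 1, locate i in Q, remove the corresponding corner cell from P, and reverse-bump its entry up through P; the value ejected from row 1 is w(i).

So w = 6 3 5 1 7 2 4.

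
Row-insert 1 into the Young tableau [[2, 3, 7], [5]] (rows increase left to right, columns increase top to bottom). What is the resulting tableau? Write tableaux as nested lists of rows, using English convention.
In row 1, 1 replaces 2 (the leftmost entry greater than 1); 2 is bumped to row 2. In row 2, 2 replaces 5 (the leftmost entry greater than 2); 5 is bumped to row 3. 5 starts a new row 3. The new tableau is [[1, 3, 7], [2], [5]].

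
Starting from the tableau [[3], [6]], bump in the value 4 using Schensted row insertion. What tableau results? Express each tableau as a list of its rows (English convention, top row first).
[[3, 4], [6]]

4 is larger than every entry of row 1, so it is appended to row 1. The new tableau is [[3, 4], [6]].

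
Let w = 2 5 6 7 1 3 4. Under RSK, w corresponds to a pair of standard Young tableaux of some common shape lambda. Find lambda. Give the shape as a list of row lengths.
[4, 3]

Row-insert each entry into an empty tableau.

After inserting 2: P = [[2]].
After inserting 5: P = [[2, 5]].
After inserting 6: P = [[2, 5, 6]].
After inserting 7: P = [[2, 5, 6, 7]].
After inserting 1: P = [[1, 5, 6, 7], [2]].
After inserting 3: P = [[1, 3, 6, 7], [2, 5]].
After inserting 4: P = [[1, 3, 4, 7], [2, 5, 6]].

The final insertion tableau P = [[1, 3, 4, 7], [2, 5, 6]] has shape [4, 3].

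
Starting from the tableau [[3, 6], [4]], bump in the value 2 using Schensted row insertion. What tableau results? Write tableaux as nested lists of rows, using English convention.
In row 1, 2 replaces 3 (the leftmost entry greater than 2); 3 is bumped to row 2. In row 2, 3 replaces 4 (the leftmost entry greater than 3); 4 is bumped to row 3. 4 starts a new row 3. The new tableau is [[2, 6], [3], [4]].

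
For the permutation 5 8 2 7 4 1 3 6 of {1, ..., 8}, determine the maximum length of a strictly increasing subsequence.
3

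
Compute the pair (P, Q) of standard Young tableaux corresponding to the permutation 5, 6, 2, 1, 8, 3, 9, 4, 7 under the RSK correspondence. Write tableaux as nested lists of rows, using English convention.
Insert each entry of the permutation into P by Schensted row insertion, recording in Q the position of each new cell.

Insert 5: appended to row 1. P = [[5]].
Insert 6: appended to row 1. P = [[5, 6]].
Insert 2: 2 bumps 5 from row 1; 5 starts row 2. P = [[2, 6], [5]].
Insert 1: 1 bumps 2 from row 1; 2 bumps 5 from row 2; 5 starts row 3. P = [[1, 6], [2], [5]].
Insert 8: appended to row 1. P = [[1, 6, 8], [2], [5]].
Insert 3: 3 bumps 6 from row 1; 6 appends to row 2. P = [[1, 3, 8], [2, 6], [5]].
Insert 9: appended to row 1. P = [[1, 3, 8, 9], [2, 6], [5]].
Insert 4: 4 bumps 8 from row 1; 8 appends to row 2. P = [[1, 3, 4, 9], [2, 6, 8], [5]].
Insert 7: 7 bumps 9 from row 1; 9 appends to row 2. P = [[1, 3, 4, 7], [2, 6, 8, 9], [5]].

So P = [[1, 3, 4, 7], [2, 6, 8, 9], [5]], Q = [[1, 2, 5, 7], [3, 6, 8, 9], [4]].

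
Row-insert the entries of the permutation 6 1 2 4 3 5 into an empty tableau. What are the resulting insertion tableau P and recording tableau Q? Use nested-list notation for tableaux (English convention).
P = [[1, 2, 3, 5], [4], [6]], Q = [[1, 3, 4, 6], [2], [5]]

Insert each entry of the permutation into P by Schensted row insertion, recording in Q the position of each new cell.

After inserting 6: P = [[6]].
After inserting 1: P = [[1], [6]].
After inserting 2: P = [[1, 2], [6]].
After inserting 4: P = [[1, 2, 4], [6]].
After inserting 3: P = [[1, 2, 3], [4], [6]].
After inserting 5: P = [[1, 2, 3, 5], [4], [6]].

So P = [[1, 2, 3, 5], [4], [6]], Q = [[1, 3, 4, 6], [2], [5]].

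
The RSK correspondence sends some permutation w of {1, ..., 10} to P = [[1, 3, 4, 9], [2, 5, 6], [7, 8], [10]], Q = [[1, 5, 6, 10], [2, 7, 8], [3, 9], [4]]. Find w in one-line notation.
10 7 2 1 5 8 3 6 4 9

Reverse the RSK construction: for i from n down to 1, find the cell of Q containing i, remove the entry at that cell from P, and reverse-bump it up through P; the value ejected from row 1 is w(i).

Step i=10: Q has 10 at row 1, column 4; remove that cell from P, ejecting 9. So w(10) = 9. P is now [[1, 3, 4], [2, 5, 6], [7, 8], [10]].
Step i=9: Q has 9 at row 3, column 2; remove 8 from row 3 of P and reverse-bump: 8 enters row 2 and ejects 6; 6 enters row 1 and ejects 4. So w(9) = 4. P is now [[1, 3, 6], [2, 5, 8], [7], [10]].
Step i=8: Q has 8 at row 2, column 3; remove 8 from row 2 of P and reverse-bump: 8 enters row 1 and ejects 6. So w(8) = 6. P is now [[1, 3, 8], [2, 5], [7], [10]].
Step i=7: Q has 7 at row 2, column 2; remove 5 from row 2 of P and reverse-bump: 5 enters row 1 and ejects 3. So w(7) = 3. P is now [[1, 5, 8], [2], [7], [10]].
Step i=6: Q has 6 at row 1, column 3; remove that cell from P, ejecting 8. So w(6) = 8. P is now [[1, 5], [2], [7], [10]].
Step i=5: Q has 5 at row 1, column 2; remove that cell from P, ejecting 5. So w(5) = 5. P is now [[1], [2], [7], [10]].
Step i=4: Q has 4 at row 4, column 1; remove 10 from row 4 of P and reverse-bump: 10 enters row 3 and ejects 7; 7 enters row 2 and ejects 2; 2 enters row 1 and ejects 1. So w(4) = 1. P is now [[2], [7], [10]].
Step i=3: Q has 3 at row 3, column 1; remove 10 from row 3 of P and reverse-bump: 10 enters row 2 and ejects 7; 7 enters row 1 and ejects 2. So w(3) = 2. P is now [[7], [10]].
Step i=2: Q has 2 at row 2, column 1; remove 10 from row 2 of P and reverse-bump: 10 enters row 1 and ejects 7. So w(2) = 7. P is now [[10]].
Step i=1: Q has 1 at row 1, column 1; remove that cell from P, ejecting 10. So w(1) = 10. P is now [].

So w = 10 7 2 1 5 8 3 6 4 9.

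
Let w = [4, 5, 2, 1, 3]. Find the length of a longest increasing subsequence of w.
2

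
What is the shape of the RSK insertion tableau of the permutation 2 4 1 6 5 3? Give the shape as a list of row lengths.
[3, 2, 1]

Row-insert each entry into an empty tableau.

After inserting 2: P = [[2]].
After inserting 4: P = [[2, 4]].
After inserting 1: P = [[1, 4], [2]].
After inserting 6: P = [[1, 4, 6], [2]].
After inserting 5: P = [[1, 4, 5], [2, 6]].
After inserting 3: P = [[1, 3, 5], [2, 4], [6]].

The final insertion tableau P = [[1, 3, 5], [2, 4], [6]] has shape [3, 2, 1].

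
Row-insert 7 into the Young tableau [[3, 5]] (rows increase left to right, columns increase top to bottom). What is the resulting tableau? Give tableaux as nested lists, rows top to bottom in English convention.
7 is larger than every entry of row 1, so it is appended to row 1. The new tableau is [[3, 5, 7]].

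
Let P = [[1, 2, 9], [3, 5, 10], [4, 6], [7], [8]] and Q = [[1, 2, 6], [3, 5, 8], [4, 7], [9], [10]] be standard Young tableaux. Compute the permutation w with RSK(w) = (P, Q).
4 8 3 1 7 10 6 9 5 2

Reverse the RSK construction: for i from n down to 1, find the cell of Q containing i, remove the entry at that cell from P, and reverse-bump it up through P; the value ejected from row 1 is w(i).

Step i=10: Q has 10 at row 5, column 1; remove 8 from row 5 of P and reverse-bump: 8 enters row 4 and ejects 7; 7 enters row 3 and ejects 6; 6 enters row 2 and ejects 5; 5 enters row 1 and ejects 2. So w(10) = 2. P is now [[1, 5, 9], [3, 6, 10], [4, 7], [8]].
Step i=9: Q has 9 at row 4, column 1; remove 8 from row 4 of P and reverse-bump: 8 enters row 3 and ejects 7; 7 enters row 2 and ejects 6; 6 enters row 1 and ejects 5. So w(9) = 5. P is now [[1, 6, 9], [3, 7, 10], [4, 8]].
Step i=8: Q has 8 at row 2, column 3; remove 10 from row 2 of P and reverse-bump: 10 enters row 1 and ejects 9. So w(8) = 9. P is now [[1, 6, 10], [3, 7], [4, 8]].
Step i=7: Q has 7 at row 3, column 2; remove 8 from row 3 of P and reverse-bump: 8 enters row 2 and ejects 7; 7 enters row 1 and ejects 6. So w(7) = 6. P is now [[1, 7, 10], [3, 8], [4]].
Step i=6: Q has 6 at row 1, column 3; remove that cell from P, ejecting 10. So w(6) = 10. P is now [[1, 7], [3, 8], [4]].
Step i=5: Q has 5 at row 2, column 2; remove 8 from row 2 of P and reverse-bump: 8 enters row 1 and ejects 7. So w(5) = 7. P is now [[1, 8], [3], [4]].
Step i=4: Q has 4 at row 3, column 1; remove 4 from row 3 of P and reverse-bump: 4 enters row 2 and ejects 3; 3 enters row 1 and ejects 1. So w(4) = 1. P is now [[3, 8], [4]].
Step i=3: Q has 3 at row 2, column 1; remove 4 from row 2 of P and reverse-bump: 4 enters row 1 and ejects 3. So w(3) = 3. P is now [[4, 8]].
Step i=2: Q has 2 at row 1, column 2; remove that cell from P, ejecting 8. So w(2) = 8. P is now [[4]].
Step i=1: Q has 1 at row 1, column 1; remove that cell from P, ejecting 4. So w(1) = 4. P is now [].

So w = 4 8 3 1 7 10 6 9 5 2.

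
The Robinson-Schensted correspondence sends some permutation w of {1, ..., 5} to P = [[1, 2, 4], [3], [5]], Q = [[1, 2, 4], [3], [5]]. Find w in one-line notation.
1 5 3 4 2

Reverse RSK: for i = n, n-1, ..., 1, locate i in Q, remove the corresponding corner cell from P, and reverse-bump its entry up through P; the value ejected from row 1 is w(i).

So w = 1 5 3 4 2.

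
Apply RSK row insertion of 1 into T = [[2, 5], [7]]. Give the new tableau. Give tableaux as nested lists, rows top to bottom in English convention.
[[1, 5], [2], [7]]

In row 1, 1 replaces 2 (the leftmost entry greater than 1); 2 is bumped to row 2. In row 2, 2 replaces 7 (the leftmost entry greater than 2); 7 is bumped to row 3. 7 starts a new row 3. The new tableau is [[1, 5], [2], [7]].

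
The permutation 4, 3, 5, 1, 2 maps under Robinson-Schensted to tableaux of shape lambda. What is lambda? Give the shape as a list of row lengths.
[2, 2, 1]

Row-insert each entry into an empty tableau.

After inserting 4: P = [[4]].
After inserting 3: P = [[3], [4]].
After inserting 5: P = [[3, 5], [4]].
After inserting 1: P = [[1, 5], [3], [4]].
After inserting 2: P = [[1, 2], [3, 5], [4]].

The final insertion tableau P = [[1, 2], [3, 5], [4]] has shape [2, 2, 1].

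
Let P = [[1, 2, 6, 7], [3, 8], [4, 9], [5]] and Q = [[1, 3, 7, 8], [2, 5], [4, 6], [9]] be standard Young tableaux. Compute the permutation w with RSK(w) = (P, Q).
Reverse the RSK construction: for i from n down to 1, find the cell of Q containing i, remove the entry at that cell from P, and reverse-bump it up through P; the value ejected from row 1 is w(i).

Step i=9: Q has 9 at row 4, column 1; remove 5 from row 4 of P and reverse-bump: 5 enters row 3 and ejects 4; 4 enters row 2 and ejects 3; 3 enters row 1 and ejects 2. So w(9) = 2. P is now [[1, 3, 6, 7], [4, 8], [5, 9]].
Step i=8: Q has 8 at row 1, column 4; remove that cell from P, ejecting 7. So w(8) = 7. P is now [[1, 3, 6], [4, 8], [5, 9]].
Step i=7: Q has 7 at row 1, column 3; remove that cell from P, ejecting 6. So w(7) = 6. P is now [[1, 3], [4, 8], [5, 9]].
Step i=6: Q has 6 at row 3, column 2; remove 9 from row 3 of P and reverse-bump: 9 enters row 2 and ejects 8; 8 enters row 1 and ejects 3. So w(6) = 3. P is now [[1, 8], [4, 9], [5]].
Step i=5: Q has 5 at row 2, column 2; remove 9 from row 2 of P and reverse-bump: 9 enters row 1 and ejects 8. So w(5) = 8. P is now [[1, 9], [4], [5]].
Step i=4: Q has 4 at row 3, column 1; remove 5 from row 3 of P and reverse-bump: 5 enters row 2 and ejects 4; 4 enters row 1 and ejects 1. So w(4) = 1. P is now [[4, 9], [5]].
Step i=3: Q has 3 at row 1, column 2; remove that cell from P, ejecting 9. So w(3) = 9. P is now [[4], [5]].
Step i=2: Q has 2 at row 2, column 1; remove 5 from row 2 of P and reverse-bump: 5 enters row 1 and ejects 4. So w(2) = 4. P is now [[5]].
Step i=1: Q has 1 at row 1, column 1; remove that cell from P, ejecting 5. So w(1) = 5. P is now [].

So w = 5 4 9 1 8 3 6 7 2.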